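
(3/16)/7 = 3/112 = 0.03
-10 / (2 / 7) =-35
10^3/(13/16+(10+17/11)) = 7040/87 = 80.92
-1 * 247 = -247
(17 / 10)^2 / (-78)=-289 / 7800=-0.04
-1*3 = -3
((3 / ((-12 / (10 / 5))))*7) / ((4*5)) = -7 / 40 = -0.18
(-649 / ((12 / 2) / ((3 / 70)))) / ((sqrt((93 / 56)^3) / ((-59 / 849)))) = 153164*sqrt(1302) / 36715005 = 0.15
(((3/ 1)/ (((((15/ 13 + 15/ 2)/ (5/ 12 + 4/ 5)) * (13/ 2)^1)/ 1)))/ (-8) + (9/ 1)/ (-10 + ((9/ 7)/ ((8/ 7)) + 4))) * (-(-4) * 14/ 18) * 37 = -56189791/ 263250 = -213.45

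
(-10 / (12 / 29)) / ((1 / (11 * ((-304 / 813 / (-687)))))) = -242440 / 1675593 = -0.14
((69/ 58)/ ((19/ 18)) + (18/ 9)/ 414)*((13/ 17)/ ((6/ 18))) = 98722/ 38019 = 2.60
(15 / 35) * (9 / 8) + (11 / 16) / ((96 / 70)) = 5287 / 5376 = 0.98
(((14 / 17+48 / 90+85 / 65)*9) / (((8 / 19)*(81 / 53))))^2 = 79118018518561 / 56968142400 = 1388.81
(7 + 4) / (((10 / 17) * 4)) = 187 / 40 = 4.68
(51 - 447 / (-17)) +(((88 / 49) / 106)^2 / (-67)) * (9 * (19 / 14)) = 4156347142818 / 53773172957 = 77.29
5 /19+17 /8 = 363 /152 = 2.39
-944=-944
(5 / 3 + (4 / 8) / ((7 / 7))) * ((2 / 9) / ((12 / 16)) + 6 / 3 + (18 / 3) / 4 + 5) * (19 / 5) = 23465 / 324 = 72.42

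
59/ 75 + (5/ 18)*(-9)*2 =-316/ 75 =-4.21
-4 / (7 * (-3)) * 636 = 848 / 7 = 121.14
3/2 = 1.50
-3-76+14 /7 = -77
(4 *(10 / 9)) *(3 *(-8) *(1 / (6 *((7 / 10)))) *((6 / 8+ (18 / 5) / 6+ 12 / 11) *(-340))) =21077.06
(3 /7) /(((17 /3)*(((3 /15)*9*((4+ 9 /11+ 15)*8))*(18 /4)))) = 0.00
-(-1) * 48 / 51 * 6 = 96 / 17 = 5.65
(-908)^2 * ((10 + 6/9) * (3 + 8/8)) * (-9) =-316594176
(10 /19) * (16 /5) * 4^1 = 128 /19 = 6.74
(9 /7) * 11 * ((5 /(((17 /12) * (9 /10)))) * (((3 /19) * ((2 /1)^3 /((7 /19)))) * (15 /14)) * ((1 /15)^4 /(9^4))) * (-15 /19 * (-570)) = 0.00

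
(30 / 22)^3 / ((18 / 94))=17625 / 1331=13.24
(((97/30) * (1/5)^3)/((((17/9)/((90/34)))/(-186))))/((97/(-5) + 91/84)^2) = -35073648/1745272445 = -0.02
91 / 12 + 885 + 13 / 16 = 42883 / 48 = 893.40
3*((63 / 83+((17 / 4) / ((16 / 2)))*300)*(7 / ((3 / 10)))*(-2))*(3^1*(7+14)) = -234455445 / 166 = -1412382.20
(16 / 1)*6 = 96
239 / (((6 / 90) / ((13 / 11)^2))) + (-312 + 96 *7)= 649425 / 121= 5367.15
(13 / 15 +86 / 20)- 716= -4265 / 6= -710.83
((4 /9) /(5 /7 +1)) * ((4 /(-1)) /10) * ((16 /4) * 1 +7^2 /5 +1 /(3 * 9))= -26152 /18225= -1.43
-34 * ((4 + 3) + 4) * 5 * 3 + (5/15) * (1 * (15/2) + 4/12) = -100933/18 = -5607.39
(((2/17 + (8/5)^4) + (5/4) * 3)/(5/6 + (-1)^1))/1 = -1328709/21250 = -62.53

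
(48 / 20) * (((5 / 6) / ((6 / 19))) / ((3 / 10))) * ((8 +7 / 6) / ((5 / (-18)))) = -2090 / 3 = -696.67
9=9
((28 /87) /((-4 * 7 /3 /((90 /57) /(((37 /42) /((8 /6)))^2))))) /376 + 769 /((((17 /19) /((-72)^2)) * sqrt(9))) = 895110360089424 /602700881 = 1485165.18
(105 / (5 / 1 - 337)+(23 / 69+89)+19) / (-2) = -107585 / 1992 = -54.01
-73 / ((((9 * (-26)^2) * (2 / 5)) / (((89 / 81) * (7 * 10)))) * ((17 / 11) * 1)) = -12506725 / 8377668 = -1.49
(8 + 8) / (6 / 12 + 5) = 2.91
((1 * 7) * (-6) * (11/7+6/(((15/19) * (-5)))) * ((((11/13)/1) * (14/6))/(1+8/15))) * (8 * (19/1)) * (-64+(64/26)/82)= 21549217536/796835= 27043.51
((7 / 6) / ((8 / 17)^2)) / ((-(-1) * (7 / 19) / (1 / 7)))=5491 / 2688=2.04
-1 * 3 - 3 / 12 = -13 / 4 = -3.25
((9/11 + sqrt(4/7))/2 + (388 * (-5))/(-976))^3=876257125 * sqrt(7)/352988944 + 286081015729/19335149504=21.36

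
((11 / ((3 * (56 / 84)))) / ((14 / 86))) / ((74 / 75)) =35475 / 1036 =34.24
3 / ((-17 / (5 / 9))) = -5 / 51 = -0.10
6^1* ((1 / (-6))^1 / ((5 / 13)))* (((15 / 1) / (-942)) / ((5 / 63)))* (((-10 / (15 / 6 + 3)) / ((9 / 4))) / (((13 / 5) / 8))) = -2240 / 1727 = -1.30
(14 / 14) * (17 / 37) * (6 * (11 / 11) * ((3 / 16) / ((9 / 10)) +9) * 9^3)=2738853 / 148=18505.76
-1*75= -75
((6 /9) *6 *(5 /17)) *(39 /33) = 1.39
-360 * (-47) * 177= 2994840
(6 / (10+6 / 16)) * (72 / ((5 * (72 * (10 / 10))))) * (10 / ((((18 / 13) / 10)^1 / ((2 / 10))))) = 416 / 249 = 1.67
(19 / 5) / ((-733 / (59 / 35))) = -1121 / 128275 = -0.01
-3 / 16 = -0.19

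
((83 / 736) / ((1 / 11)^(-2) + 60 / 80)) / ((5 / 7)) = 581 / 448040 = 0.00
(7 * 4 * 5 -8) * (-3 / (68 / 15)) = -1485 / 17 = -87.35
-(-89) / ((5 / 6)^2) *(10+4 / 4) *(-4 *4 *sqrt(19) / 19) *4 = -2255616 *sqrt(19) / 475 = -20698.95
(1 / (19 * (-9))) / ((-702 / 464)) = 0.00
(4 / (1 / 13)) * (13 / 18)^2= 2197 / 81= 27.12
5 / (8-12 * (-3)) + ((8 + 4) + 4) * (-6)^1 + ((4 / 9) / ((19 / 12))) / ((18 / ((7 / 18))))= -19477891 / 203148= -95.88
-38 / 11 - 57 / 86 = -3895 / 946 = -4.12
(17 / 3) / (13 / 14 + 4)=238 / 207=1.15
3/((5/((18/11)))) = 54/55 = 0.98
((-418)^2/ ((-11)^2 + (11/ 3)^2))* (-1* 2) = -12996/ 5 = -2599.20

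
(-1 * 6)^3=-216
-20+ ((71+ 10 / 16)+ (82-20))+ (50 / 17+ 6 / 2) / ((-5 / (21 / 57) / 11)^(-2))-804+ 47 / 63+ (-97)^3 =-6628294651435 / 7257096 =-913353.59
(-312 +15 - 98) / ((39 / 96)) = -12640 / 13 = -972.31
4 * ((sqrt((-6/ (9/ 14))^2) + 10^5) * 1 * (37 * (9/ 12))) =11101036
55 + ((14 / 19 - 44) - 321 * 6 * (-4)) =146599 / 19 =7715.74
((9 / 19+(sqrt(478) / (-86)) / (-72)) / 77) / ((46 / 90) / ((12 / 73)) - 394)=-4860 / 308811503 - 15 *sqrt(478) / 2795556764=-0.00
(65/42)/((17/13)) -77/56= -547/2856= -0.19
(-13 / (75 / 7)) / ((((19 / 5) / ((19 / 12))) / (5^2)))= -455 / 36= -12.64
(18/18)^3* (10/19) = 10/19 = 0.53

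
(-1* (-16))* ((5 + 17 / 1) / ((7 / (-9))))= -3168 / 7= -452.57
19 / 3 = 6.33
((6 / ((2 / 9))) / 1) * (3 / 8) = 81 / 8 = 10.12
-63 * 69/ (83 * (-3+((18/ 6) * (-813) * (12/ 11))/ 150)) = 398475/ 157783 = 2.53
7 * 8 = 56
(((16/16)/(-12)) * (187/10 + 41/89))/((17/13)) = -221689/181560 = -1.22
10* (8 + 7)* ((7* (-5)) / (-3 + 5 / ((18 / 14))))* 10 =-118125 / 2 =-59062.50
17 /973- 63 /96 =-19889 /31136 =-0.64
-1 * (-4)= 4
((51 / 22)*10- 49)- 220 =-2704 / 11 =-245.82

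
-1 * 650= -650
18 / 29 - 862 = -24980 / 29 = -861.38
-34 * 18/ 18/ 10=-17/ 5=-3.40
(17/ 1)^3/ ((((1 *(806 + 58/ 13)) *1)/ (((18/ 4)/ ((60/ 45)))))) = 574821/ 28096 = 20.46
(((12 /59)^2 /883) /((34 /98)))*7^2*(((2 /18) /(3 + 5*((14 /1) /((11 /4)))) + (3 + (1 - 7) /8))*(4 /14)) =0.00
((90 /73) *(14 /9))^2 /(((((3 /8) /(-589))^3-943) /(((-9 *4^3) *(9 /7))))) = 1518584173992345600 /525742708650559499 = 2.89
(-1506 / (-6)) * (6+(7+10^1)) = 5773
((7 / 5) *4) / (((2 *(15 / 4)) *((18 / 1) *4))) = 0.01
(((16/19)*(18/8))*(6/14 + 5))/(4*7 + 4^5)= 18/1841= 0.01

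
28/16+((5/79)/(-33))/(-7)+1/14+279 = 20498861/72996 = 280.82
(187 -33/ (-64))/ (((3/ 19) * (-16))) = -228019/ 3072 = -74.22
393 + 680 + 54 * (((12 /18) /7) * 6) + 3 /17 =1104.03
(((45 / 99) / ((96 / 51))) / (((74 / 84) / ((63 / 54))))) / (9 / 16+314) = 595 / 585266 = 0.00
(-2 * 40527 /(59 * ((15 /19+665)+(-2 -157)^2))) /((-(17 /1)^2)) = 1540026 /8405955439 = 0.00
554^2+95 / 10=613851 / 2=306925.50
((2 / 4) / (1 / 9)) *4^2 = 72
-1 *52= -52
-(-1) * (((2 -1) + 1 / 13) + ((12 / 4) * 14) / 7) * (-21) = -1932 / 13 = -148.62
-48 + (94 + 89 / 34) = 1653 / 34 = 48.62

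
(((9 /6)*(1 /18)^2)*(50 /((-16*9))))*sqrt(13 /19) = -25*sqrt(247) /295488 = -0.00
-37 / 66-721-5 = -726.56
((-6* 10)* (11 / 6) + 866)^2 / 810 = 3528 / 5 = 705.60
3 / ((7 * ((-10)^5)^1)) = -3 / 700000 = -0.00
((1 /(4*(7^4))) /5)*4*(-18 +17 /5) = -0.00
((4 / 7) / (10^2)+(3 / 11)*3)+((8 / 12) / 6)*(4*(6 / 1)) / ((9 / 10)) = 196822 / 51975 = 3.79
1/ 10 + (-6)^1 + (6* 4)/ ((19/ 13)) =1999/ 190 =10.52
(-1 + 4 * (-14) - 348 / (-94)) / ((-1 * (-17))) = -2505 / 799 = -3.14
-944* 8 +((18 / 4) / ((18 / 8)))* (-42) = -7636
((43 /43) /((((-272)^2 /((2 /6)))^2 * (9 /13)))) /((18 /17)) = 13 /469444460544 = 0.00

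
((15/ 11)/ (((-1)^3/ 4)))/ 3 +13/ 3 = 83/ 33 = 2.52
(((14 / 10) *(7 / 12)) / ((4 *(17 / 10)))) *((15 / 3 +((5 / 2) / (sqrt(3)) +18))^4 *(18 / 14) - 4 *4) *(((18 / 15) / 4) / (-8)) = -16984527 / 10240 - 1026053 *sqrt(3) / 4352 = -2067.00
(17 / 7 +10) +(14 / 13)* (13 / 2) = 136 / 7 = 19.43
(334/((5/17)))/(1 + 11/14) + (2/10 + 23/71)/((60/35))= 11293289/17750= 636.24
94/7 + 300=2194/7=313.43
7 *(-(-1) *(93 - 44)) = 343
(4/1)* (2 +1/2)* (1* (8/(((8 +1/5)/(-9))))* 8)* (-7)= 201600/41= 4917.07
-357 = -357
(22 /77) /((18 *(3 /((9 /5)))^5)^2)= 0.00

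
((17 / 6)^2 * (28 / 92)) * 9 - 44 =-2025 / 92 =-22.01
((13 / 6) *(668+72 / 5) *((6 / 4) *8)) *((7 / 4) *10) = 310492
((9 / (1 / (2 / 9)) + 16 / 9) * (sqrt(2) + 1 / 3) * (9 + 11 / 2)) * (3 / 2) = 493 / 18 + 493 * sqrt(2) / 6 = 143.59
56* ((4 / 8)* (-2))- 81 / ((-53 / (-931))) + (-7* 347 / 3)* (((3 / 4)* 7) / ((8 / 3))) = -5211605 / 1696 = -3072.88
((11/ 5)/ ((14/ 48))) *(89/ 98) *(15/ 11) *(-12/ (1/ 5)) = -192240/ 343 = -560.47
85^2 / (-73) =-7225 / 73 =-98.97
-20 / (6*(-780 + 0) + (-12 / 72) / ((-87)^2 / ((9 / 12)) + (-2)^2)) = 1211520 / 283495681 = 0.00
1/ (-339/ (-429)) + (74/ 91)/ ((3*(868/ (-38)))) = 8392024/ 6694233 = 1.25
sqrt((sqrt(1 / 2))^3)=2^(1 / 4) / 2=0.59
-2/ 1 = -2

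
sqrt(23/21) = sqrt(483)/21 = 1.05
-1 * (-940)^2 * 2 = -1767200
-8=-8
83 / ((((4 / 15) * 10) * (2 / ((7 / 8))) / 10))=8715 / 64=136.17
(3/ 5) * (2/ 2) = 3/ 5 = 0.60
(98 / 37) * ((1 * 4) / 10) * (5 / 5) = 196 / 185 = 1.06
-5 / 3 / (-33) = 5 / 99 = 0.05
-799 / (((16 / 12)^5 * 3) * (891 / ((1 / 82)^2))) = -799 / 75739136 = -0.00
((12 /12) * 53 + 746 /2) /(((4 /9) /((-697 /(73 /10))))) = -6680745 /73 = -91517.05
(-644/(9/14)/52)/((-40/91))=7889/180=43.83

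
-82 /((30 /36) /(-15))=1476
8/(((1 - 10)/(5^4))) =-5000/9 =-555.56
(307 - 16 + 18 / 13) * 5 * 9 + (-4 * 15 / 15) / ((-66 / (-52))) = 5643133 / 429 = 13154.16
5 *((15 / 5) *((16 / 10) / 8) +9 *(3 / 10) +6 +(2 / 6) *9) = 61.50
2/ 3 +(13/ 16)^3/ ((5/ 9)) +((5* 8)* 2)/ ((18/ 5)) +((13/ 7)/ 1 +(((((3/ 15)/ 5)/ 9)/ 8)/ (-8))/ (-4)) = 18430023/ 716800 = 25.71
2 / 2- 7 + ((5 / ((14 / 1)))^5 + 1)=-2685995 / 537824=-4.99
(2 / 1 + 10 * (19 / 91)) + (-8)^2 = 6196 / 91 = 68.09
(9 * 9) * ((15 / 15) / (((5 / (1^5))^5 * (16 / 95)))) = 1539 / 10000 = 0.15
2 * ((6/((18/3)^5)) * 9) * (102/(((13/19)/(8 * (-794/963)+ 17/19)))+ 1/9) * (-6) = 10638943/150228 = 70.82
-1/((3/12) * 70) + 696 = 24358/35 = 695.94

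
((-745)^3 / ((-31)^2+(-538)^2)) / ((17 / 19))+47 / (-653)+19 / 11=-11274733979295 / 7092328991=-1589.71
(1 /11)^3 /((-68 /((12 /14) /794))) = -3 /251521732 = -0.00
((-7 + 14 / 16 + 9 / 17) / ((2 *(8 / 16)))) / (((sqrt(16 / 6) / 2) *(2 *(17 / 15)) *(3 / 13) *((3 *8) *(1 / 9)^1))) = -148395 *sqrt(6) / 73984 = -4.91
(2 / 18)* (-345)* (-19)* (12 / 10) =874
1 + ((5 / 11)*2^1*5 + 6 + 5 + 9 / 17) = 3193 / 187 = 17.07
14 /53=0.26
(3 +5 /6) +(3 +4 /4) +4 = 11.83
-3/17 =-0.18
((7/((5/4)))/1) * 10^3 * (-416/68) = -582400/17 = -34258.82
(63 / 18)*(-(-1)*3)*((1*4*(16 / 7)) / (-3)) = -32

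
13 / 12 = 1.08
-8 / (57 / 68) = -544 / 57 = -9.54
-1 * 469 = -469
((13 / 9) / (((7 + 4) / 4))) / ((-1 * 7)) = -52 / 693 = -0.08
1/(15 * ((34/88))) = 44/255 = 0.17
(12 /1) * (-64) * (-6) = 4608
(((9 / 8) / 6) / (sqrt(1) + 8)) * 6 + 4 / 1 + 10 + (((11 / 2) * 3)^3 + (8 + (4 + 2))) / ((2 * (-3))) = -35371 / 48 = -736.90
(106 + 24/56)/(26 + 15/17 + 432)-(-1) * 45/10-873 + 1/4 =-189599451/218428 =-868.02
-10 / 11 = -0.91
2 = 2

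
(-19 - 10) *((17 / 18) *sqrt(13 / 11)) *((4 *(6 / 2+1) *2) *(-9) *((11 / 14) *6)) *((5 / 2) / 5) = 11832 *sqrt(143) / 7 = 20212.88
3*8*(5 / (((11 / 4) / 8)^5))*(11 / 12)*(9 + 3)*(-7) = -28185722880 / 14641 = -1925122.80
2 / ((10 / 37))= 37 / 5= 7.40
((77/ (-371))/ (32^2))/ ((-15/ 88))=121/ 101760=0.00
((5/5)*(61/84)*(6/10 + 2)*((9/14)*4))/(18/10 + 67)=2379/33712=0.07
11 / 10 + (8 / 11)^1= 201 / 110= 1.83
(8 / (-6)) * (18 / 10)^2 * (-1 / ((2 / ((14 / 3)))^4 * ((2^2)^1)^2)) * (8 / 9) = 4802 / 675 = 7.11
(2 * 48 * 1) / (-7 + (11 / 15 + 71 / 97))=-139680 / 8053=-17.35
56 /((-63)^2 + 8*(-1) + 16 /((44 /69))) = 616 /43847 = 0.01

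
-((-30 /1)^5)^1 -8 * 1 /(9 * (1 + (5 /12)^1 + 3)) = 24299999.80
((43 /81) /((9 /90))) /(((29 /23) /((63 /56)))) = 4945 /1044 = 4.74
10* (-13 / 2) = -65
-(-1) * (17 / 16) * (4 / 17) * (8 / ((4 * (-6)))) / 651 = -1 / 7812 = -0.00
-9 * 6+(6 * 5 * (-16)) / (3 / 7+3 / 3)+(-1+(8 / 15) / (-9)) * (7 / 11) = -52741 / 135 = -390.67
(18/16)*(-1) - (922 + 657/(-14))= -49067/56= -876.20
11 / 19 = 0.58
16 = 16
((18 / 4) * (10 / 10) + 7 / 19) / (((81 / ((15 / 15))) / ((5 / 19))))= 925 / 58482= 0.02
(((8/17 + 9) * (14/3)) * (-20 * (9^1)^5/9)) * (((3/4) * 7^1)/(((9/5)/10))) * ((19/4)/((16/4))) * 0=0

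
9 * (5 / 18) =5 / 2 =2.50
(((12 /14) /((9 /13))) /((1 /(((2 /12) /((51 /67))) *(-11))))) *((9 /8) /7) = -9581 /19992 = -0.48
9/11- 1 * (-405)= 4464/11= 405.82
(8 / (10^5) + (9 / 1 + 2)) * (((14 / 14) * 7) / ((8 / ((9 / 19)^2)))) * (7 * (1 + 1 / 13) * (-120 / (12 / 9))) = -2644747119 / 1805000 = -1465.23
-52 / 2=-26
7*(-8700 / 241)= -60900 / 241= -252.70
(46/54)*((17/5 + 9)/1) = 1426/135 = 10.56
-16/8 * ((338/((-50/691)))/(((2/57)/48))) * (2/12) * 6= 319507344/25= 12780293.76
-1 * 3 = -3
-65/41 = -1.59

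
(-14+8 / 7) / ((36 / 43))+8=-103 / 14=-7.36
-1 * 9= -9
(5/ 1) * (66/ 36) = 55/ 6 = 9.17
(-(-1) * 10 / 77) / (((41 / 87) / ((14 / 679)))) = 1740 / 306229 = 0.01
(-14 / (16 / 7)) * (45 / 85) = -441 / 136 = -3.24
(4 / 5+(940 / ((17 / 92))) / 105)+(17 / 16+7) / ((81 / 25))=13298377 / 257040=51.74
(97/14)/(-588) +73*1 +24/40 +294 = 15129931/41160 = 367.59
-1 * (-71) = 71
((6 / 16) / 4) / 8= 3 / 256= 0.01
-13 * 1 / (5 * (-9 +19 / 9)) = 117 / 310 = 0.38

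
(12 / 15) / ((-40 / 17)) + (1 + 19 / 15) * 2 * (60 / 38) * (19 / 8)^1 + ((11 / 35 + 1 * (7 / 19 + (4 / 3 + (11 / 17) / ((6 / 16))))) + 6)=2984693 / 113050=26.40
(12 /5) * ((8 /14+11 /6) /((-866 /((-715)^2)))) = -10326745 /3031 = -3407.04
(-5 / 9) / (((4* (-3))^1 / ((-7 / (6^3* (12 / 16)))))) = -0.00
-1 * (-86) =86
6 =6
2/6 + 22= 67/3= 22.33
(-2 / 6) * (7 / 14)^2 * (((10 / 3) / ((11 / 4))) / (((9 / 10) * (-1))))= 100 / 891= 0.11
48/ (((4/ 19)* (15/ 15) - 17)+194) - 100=-335788/ 3367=-99.73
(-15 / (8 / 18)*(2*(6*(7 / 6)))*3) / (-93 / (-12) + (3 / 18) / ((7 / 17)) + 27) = -119070 / 2953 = -40.32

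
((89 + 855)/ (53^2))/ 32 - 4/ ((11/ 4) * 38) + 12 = 14057331/ 1174162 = 11.97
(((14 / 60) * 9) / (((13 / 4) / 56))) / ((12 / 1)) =196 / 65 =3.02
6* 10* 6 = 360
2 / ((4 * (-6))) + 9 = 107 / 12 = 8.92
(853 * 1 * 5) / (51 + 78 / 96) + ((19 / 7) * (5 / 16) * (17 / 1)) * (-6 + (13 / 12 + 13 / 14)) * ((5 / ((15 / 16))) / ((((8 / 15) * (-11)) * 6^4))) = 4578432234385 / 55592925696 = 82.36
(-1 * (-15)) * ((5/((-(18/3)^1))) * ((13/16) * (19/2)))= -6175/64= -96.48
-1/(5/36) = -36/5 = -7.20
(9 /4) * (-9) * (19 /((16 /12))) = -4617 /16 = -288.56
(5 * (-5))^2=625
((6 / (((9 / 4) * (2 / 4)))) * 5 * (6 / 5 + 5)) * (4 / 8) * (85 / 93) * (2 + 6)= 5440 / 9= 604.44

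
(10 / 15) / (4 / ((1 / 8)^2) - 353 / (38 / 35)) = -76 / 7881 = -0.01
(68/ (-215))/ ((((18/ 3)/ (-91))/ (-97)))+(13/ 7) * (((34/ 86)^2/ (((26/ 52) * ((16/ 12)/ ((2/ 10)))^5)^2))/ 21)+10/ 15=-107766206463926050969/ 231938560000000000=-464.63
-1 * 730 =-730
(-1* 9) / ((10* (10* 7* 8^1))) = -9 / 5600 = -0.00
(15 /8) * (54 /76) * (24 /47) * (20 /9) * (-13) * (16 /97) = -3.24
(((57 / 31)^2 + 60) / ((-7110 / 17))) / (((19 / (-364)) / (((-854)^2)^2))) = 422945993634321248 / 273885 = 1544246649631.49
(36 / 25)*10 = 72 / 5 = 14.40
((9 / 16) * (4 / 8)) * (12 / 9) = 3 / 8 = 0.38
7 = 7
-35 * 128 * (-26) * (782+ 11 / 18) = 820426880 / 9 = 91158542.22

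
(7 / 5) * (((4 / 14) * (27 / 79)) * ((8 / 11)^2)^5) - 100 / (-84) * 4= 1025745894967916 / 215150937065295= 4.77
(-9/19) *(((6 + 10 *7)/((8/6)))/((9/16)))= -48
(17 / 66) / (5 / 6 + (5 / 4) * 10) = 17 / 880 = 0.02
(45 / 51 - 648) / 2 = -11001 / 34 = -323.56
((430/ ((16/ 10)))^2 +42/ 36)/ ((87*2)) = 3466931/ 8352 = 415.10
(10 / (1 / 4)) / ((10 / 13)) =52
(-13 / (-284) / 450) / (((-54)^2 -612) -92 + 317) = 13 / 323206200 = 0.00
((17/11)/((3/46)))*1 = 782/33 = 23.70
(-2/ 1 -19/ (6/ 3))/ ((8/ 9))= -207/ 16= -12.94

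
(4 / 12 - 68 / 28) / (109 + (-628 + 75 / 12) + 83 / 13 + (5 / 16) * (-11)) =9152 / 2226819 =0.00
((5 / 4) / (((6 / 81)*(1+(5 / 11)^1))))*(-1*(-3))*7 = 31185 / 128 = 243.63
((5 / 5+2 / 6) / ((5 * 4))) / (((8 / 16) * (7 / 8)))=16 / 105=0.15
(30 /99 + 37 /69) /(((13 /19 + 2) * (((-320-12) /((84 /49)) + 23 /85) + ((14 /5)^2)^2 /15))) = -37821875 /22898595852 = -0.00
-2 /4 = -1 /2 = -0.50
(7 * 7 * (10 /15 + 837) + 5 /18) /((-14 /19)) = -14037713 /252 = -55705.21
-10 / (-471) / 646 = 5 / 152133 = 0.00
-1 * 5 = -5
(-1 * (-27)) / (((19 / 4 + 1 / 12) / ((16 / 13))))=2592 / 377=6.88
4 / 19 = 0.21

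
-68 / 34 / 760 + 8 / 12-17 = -18623 / 1140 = -16.34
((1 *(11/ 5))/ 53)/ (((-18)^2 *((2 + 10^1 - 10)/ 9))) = 11/ 19080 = 0.00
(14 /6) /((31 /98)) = 7.38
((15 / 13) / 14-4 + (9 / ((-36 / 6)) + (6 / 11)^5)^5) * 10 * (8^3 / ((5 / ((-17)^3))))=514149754675358045628898528689426784 / 9859582408483418705806552841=52147214.09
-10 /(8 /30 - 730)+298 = 1631029 /5473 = 298.01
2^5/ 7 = 32/ 7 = 4.57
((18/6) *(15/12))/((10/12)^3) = 162/25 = 6.48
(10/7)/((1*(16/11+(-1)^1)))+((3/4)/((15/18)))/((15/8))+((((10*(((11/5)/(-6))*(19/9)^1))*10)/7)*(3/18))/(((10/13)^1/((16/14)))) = 87778/99225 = 0.88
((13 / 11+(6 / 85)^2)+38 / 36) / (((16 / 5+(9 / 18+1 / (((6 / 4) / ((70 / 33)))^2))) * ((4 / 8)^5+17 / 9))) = 91460879136 / 446398447145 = 0.20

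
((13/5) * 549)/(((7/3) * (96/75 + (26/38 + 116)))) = 2034045/392231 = 5.19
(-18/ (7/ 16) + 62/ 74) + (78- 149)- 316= -110672/ 259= -427.31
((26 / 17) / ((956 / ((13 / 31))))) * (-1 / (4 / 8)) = -169 / 125953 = -0.00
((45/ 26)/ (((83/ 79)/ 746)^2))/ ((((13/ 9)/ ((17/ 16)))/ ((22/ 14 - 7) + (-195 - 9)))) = -4382074587476745/ 32598748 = -134424628.44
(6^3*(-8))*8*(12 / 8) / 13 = -20736 / 13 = -1595.08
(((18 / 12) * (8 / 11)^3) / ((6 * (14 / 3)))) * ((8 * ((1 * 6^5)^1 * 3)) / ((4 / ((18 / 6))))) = 26873856 / 9317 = 2884.39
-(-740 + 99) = 641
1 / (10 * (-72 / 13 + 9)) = 13 / 450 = 0.03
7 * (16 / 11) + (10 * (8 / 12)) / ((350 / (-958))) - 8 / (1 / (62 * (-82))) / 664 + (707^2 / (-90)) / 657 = 3380980621 / 75579966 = 44.73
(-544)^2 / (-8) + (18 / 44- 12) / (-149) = -121259521 / 3278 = -36991.92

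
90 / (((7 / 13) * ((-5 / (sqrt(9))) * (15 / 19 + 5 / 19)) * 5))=-6669 / 350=-19.05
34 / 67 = 0.51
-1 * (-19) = 19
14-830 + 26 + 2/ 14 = -789.86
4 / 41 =0.10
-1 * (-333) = 333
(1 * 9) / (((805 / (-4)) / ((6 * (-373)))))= 80568 / 805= 100.08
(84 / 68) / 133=3 / 323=0.01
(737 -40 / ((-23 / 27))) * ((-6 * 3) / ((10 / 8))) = -1298232 / 115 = -11288.97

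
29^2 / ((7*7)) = 841 / 49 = 17.16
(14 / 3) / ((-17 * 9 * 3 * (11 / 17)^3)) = -4046 / 107811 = -0.04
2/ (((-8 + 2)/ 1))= -1/ 3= -0.33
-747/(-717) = 249/239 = 1.04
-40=-40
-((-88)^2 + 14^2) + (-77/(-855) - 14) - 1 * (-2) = -6798883/855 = -7951.91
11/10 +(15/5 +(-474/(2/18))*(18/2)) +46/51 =-19578389/510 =-38389.00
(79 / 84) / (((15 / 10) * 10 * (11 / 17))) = 1343 / 13860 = 0.10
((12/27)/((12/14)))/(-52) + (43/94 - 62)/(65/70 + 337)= -0.19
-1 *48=-48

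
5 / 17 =0.29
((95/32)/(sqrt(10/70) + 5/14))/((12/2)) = -3325/288 + 665*sqrt(7)/144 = 0.67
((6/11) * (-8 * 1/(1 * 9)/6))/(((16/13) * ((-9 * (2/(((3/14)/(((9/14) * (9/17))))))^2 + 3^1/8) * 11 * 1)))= 15028/227693565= 0.00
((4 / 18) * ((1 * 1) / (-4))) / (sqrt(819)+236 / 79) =9322 / 45501147 - 6241 * sqrt(91) / 30334098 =-0.00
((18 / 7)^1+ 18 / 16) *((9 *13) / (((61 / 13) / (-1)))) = -314847 / 3416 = -92.17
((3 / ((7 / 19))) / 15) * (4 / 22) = 38 / 385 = 0.10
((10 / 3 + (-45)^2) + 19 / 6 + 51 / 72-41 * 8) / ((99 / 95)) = 3885595 / 2376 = 1635.35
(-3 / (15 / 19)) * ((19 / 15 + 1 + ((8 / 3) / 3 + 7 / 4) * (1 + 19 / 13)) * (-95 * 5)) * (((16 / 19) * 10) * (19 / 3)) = 296077760 / 351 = 843526.38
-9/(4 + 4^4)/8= -9/2080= -0.00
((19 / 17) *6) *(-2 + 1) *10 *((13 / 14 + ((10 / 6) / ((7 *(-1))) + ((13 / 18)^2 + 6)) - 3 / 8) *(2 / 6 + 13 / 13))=-5892470 / 9639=-611.32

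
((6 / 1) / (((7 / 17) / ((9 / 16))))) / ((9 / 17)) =867 / 56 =15.48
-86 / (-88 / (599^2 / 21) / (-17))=-262283531 / 924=-283856.64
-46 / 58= -23 / 29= -0.79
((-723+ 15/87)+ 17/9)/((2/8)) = -752660/261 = -2883.75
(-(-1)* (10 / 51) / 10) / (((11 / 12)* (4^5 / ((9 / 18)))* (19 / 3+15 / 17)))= 3 / 2072576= 0.00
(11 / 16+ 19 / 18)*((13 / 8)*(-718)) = -1171417 / 576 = -2033.71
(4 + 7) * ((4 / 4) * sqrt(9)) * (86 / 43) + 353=419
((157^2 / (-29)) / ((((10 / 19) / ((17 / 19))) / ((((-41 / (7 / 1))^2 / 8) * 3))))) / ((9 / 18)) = -2113183419 / 56840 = -37177.75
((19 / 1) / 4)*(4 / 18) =19 / 18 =1.06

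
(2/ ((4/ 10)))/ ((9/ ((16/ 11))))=0.81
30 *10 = 300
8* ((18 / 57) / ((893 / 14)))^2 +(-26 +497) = 135591107367 / 287879089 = 471.00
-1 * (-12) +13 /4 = 61 /4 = 15.25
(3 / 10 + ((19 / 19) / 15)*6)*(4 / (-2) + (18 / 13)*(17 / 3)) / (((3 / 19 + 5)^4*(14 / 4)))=2476099 / 1498848260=0.00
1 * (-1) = -1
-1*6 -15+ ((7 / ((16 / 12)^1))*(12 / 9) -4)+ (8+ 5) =-5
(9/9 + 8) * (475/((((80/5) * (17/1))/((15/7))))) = 64125/1904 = 33.68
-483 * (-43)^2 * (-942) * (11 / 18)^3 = 62207177263 / 324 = 191997460.69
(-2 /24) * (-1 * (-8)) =-2 /3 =-0.67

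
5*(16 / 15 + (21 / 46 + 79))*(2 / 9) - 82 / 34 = 919076 / 10557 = 87.06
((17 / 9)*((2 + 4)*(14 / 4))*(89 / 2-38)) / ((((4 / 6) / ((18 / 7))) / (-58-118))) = -175032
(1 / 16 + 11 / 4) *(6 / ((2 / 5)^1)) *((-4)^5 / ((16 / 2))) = -5400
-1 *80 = -80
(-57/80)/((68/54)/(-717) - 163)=1103463/252444080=0.00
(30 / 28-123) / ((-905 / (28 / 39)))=1138 / 11765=0.10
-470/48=-235/24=-9.79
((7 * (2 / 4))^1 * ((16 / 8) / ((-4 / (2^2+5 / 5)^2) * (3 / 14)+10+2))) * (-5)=-6125 / 2094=-2.93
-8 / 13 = -0.62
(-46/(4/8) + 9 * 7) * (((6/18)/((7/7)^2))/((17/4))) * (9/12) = -1.71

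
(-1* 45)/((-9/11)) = 55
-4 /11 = -0.36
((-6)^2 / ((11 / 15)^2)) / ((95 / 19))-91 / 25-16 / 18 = 241201 / 27225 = 8.86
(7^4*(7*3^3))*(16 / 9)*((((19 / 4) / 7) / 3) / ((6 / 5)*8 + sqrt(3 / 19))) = 39623360 / 2081 - 651700*sqrt(57) / 6243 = 18252.42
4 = 4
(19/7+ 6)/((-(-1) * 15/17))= 1037/105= 9.88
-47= -47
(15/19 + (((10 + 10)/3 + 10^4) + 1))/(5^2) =570482/1425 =400.34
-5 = -5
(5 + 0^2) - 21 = -16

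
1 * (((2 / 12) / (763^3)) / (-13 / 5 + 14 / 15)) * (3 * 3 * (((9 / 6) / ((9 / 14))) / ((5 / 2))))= -3 / 1586410525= -0.00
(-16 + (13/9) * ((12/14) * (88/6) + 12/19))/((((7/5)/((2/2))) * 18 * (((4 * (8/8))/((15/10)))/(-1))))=-4595/100548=-0.05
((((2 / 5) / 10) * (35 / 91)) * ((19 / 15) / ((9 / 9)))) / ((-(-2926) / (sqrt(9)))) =1 / 50050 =0.00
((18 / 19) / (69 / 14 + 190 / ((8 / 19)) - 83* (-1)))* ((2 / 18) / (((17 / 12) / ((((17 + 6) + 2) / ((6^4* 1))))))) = 350 / 131660937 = 0.00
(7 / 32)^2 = 0.05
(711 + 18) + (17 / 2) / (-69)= 100585 / 138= 728.88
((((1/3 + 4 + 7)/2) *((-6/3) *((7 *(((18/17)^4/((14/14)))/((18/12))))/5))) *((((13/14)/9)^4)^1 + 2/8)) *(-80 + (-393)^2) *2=-15570374847112/15166431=-1026634.07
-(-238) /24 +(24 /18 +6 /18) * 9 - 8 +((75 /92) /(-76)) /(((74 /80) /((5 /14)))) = 5742631 /339549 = 16.91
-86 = -86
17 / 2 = 8.50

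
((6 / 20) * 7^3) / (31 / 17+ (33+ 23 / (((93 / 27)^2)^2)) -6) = 16155152853 / 4550906410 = 3.55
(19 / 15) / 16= 19 / 240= 0.08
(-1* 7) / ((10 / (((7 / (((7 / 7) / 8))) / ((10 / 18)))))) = -1764 / 25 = -70.56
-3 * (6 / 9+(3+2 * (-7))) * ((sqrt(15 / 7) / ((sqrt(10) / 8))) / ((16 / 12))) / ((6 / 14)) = 31 * sqrt(42) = 200.90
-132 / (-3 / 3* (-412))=-33 / 103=-0.32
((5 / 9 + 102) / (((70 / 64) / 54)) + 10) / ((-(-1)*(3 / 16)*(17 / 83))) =235807648 / 1785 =132105.12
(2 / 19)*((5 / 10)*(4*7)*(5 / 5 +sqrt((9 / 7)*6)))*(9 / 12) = 21 / 19 +9*sqrt(42) / 19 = 4.18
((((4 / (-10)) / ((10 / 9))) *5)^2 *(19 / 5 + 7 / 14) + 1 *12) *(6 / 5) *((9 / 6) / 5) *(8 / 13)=233388 / 40625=5.74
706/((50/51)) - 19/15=53914/75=718.85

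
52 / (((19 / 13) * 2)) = 338 / 19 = 17.79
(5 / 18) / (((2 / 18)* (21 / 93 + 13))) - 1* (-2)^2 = -625 / 164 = -3.81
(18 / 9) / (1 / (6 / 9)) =4 / 3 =1.33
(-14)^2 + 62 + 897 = 1155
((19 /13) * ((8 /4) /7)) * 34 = 1292 /91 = 14.20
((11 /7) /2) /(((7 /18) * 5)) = 99 /245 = 0.40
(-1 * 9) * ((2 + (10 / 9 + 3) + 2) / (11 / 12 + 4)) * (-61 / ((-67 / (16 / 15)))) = -284992 / 19765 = -14.42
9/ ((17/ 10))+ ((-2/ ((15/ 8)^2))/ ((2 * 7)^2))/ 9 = 8929706/ 1686825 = 5.29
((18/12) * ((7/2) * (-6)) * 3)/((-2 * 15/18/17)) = 9639/10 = 963.90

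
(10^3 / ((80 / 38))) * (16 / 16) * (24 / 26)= 5700 / 13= 438.46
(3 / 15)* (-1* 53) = -53 / 5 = -10.60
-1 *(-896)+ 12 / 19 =17036 / 19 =896.63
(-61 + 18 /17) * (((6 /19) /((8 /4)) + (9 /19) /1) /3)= -4076 /323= -12.62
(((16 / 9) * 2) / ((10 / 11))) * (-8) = -1408 / 45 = -31.29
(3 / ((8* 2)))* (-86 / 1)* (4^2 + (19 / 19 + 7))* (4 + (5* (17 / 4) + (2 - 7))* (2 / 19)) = -83979 / 38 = -2209.97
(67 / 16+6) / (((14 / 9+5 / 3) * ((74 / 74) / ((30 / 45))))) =489 / 232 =2.11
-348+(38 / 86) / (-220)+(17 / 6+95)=-7099787 / 28380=-250.17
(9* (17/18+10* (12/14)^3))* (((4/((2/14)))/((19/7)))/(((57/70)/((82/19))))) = 73326040/20577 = 3563.50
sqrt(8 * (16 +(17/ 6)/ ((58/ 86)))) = 2 * sqrt(305805)/ 87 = 12.71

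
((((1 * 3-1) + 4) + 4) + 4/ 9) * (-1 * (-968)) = 90992/ 9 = 10110.22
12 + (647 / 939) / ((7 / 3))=12.30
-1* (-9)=9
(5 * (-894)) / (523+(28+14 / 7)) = -4470 / 553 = -8.08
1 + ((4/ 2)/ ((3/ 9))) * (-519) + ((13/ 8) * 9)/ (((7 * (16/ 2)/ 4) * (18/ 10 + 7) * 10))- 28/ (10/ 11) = -154925879/ 49280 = -3143.79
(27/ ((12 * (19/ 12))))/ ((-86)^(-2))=199692/ 19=10510.11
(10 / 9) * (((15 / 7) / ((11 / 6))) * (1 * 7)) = 9.09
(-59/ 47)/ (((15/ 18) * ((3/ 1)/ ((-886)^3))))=82069761808/ 235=349233028.97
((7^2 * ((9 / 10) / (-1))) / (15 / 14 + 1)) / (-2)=3087 / 290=10.64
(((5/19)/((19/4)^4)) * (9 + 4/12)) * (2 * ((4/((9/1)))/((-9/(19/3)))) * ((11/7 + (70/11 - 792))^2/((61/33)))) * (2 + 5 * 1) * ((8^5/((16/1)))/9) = -305756299927224320/191243070117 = -1598783.68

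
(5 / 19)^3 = 0.02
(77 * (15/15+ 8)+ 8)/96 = 701/96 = 7.30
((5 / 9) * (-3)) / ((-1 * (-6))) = -0.28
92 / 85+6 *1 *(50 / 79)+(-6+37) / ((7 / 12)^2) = 95.98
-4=-4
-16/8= -2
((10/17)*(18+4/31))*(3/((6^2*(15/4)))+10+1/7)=3599048/33201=108.40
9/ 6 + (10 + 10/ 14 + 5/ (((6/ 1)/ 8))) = 793/ 42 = 18.88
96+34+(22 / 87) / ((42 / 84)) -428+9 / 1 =-25099 / 87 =-288.49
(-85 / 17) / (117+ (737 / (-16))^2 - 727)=-1280 / 387009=-0.00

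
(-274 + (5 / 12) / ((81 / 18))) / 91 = -2113 / 702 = -3.01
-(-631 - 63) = 694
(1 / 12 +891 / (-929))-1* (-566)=6300005 / 11148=565.12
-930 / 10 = -93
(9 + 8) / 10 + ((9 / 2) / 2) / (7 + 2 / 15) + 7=19293 / 2140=9.02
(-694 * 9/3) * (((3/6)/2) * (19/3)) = -6593/2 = -3296.50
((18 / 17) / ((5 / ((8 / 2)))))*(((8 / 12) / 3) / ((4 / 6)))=24 / 85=0.28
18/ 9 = 2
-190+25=-165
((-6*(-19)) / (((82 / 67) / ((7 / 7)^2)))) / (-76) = -1.23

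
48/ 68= 12/ 17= 0.71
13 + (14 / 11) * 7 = 241 / 11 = 21.91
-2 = -2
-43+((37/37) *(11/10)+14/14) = -409/10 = -40.90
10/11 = 0.91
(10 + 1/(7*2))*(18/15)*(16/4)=1692/35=48.34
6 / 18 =1 / 3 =0.33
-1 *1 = -1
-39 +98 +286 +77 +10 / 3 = 1276 / 3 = 425.33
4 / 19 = 0.21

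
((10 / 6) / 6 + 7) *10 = 655 / 9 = 72.78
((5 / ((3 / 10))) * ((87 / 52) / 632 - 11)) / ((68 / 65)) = -45177125 / 257856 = -175.20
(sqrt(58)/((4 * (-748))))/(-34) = sqrt(58)/101728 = 0.00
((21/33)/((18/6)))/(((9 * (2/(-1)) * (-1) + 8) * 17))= 7/14586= 0.00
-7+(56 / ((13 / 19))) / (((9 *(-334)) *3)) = -410851 / 58617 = -7.01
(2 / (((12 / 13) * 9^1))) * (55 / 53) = 715 / 2862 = 0.25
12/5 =2.40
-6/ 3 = -2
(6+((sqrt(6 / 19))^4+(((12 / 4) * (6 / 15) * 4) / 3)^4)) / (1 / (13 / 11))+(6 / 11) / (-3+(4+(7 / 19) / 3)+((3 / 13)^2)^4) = 2000549049888250888 / 129571595887806875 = 15.44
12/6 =2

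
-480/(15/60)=-1920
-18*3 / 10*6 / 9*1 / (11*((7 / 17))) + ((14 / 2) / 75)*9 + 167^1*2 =643037 / 1925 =334.05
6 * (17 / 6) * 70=1190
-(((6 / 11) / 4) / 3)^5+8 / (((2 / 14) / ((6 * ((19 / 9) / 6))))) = 5483464439 / 46382688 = 118.22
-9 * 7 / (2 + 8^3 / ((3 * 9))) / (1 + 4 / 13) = -22113 / 9622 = -2.30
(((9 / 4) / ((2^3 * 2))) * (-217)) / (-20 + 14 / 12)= 5859 / 3616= 1.62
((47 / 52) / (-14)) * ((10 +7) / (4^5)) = -799 / 745472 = -0.00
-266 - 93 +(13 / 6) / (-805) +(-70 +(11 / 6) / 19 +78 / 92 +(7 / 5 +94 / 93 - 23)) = -425448053 / 948290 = -448.65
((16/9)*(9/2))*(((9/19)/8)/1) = 9/19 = 0.47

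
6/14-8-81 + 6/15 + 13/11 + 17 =-26946/385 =-69.99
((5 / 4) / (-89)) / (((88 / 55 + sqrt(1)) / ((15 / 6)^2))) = -625 / 18512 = -0.03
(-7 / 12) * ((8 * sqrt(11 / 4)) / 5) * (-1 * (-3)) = -7 * sqrt(11) / 5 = -4.64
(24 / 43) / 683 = 24 / 29369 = 0.00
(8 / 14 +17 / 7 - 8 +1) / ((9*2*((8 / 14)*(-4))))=7 / 72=0.10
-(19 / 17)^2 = -361 / 289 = -1.25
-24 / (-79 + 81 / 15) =15 / 46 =0.33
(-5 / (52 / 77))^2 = 148225 / 2704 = 54.82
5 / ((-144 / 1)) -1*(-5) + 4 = 1291 / 144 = 8.97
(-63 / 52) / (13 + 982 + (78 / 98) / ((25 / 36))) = -77175 / 63454508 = -0.00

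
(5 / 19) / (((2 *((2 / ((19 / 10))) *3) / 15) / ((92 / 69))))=5 / 6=0.83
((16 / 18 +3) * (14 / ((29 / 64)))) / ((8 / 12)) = 15680 / 87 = 180.23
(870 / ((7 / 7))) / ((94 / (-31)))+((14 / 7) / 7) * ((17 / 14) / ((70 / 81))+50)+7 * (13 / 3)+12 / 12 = -116503753 / 483630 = -240.89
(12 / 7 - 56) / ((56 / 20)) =-950 / 49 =-19.39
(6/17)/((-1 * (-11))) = 0.03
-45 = -45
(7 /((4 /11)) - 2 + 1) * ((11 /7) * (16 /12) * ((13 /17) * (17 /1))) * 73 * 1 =36287.95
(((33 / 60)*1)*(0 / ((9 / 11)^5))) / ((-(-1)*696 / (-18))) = 0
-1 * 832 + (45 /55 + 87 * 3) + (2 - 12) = -6382 /11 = -580.18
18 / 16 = 9 / 8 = 1.12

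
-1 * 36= -36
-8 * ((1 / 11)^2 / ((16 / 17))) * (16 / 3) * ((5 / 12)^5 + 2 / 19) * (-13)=0.57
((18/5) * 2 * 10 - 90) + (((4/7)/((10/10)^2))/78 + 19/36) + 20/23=-1250425/75348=-16.60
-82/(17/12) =-984/17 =-57.88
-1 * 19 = -19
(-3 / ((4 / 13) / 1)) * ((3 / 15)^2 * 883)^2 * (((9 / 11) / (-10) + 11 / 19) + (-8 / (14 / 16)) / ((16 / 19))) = 4608829783857 / 36575000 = 126010.38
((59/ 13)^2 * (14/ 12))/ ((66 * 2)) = 24367/ 133848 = 0.18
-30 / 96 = -5 / 16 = -0.31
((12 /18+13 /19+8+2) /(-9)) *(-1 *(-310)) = -200570 /513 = -390.97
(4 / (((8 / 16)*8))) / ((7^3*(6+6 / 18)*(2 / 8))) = 12 / 6517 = 0.00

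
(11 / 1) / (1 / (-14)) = -154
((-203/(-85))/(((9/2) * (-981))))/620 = -203/232644150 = -0.00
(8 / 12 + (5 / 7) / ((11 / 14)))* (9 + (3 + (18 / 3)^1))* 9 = 2808 / 11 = 255.27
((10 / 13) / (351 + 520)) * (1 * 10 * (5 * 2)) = 1000 / 11323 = 0.09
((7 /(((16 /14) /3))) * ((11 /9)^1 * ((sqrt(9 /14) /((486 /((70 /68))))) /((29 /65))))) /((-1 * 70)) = -0.00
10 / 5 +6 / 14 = 17 / 7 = 2.43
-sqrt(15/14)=-sqrt(210)/14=-1.04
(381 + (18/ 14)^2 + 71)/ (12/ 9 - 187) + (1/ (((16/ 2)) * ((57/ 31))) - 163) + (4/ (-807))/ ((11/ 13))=-6090421513859/ 36826554072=-165.38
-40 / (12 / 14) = -140 / 3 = -46.67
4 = 4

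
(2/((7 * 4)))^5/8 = 0.00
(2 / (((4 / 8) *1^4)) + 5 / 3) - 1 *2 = 11 / 3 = 3.67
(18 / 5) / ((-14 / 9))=-81 / 35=-2.31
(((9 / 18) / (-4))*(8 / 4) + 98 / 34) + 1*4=451 / 68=6.63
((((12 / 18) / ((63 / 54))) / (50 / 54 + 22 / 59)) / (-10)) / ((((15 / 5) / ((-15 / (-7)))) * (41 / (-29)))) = 92394 / 4156621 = 0.02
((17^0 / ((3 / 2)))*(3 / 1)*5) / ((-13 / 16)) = -12.31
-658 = -658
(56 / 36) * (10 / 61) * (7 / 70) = 14 / 549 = 0.03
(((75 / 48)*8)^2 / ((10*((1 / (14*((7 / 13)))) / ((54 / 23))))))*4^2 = 1323000 / 299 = 4424.75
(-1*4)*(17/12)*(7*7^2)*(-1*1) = 5831/3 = 1943.67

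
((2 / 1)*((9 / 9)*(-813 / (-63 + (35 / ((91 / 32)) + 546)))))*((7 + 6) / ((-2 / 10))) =1373970 / 6439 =213.38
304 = 304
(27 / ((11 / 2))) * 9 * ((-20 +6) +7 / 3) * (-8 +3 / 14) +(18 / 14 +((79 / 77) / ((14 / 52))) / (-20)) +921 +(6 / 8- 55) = 52617471 / 10780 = 4881.03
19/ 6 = 3.17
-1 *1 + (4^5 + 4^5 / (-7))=6137 / 7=876.71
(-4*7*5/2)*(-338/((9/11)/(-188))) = -48928880/9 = -5436542.22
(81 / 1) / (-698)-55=-38471 / 698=-55.12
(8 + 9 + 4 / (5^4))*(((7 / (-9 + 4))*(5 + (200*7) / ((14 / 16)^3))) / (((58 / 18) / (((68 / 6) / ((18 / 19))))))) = -23493161781 / 126875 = -185167.78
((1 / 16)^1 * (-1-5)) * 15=-5.62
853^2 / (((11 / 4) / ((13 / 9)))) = 37835668 / 99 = 382178.46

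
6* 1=6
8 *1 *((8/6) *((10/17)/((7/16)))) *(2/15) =2048/1071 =1.91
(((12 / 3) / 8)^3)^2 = 1 / 64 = 0.02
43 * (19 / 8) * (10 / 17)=4085 / 68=60.07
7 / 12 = 0.58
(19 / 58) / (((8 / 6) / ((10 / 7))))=0.35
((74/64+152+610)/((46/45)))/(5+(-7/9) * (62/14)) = 9890505/20608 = 479.94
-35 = -35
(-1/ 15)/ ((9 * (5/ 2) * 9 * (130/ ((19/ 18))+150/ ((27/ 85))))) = -19/ 34360875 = -0.00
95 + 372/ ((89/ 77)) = 37099/ 89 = 416.84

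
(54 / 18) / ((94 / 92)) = 138 / 47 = 2.94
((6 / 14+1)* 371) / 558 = 0.95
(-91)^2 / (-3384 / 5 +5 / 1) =-41405 / 3359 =-12.33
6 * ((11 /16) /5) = 33 /40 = 0.82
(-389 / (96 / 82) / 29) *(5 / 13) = -4.41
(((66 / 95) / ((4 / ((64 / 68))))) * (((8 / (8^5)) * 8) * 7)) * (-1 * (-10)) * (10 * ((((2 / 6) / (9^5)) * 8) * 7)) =2695 / 38145654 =0.00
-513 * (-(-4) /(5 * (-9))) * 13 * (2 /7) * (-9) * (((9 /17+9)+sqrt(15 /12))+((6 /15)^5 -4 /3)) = -23259373488 /1859375 -26676 * sqrt(5) /35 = -14213.51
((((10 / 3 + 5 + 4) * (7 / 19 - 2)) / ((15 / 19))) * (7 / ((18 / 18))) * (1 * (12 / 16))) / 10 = -8029 / 600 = -13.38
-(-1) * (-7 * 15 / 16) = -105 / 16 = -6.56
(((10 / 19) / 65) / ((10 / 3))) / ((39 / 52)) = 4 / 1235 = 0.00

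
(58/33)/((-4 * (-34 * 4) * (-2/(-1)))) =29/17952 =0.00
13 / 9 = 1.44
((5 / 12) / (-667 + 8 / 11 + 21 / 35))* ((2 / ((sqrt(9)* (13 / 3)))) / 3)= -275 / 8567208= -0.00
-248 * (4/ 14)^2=-992/ 49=-20.24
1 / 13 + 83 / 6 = 1085 / 78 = 13.91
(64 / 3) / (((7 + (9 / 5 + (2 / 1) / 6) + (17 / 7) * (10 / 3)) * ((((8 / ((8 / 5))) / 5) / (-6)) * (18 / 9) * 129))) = -2240 / 77787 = -0.03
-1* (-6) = 6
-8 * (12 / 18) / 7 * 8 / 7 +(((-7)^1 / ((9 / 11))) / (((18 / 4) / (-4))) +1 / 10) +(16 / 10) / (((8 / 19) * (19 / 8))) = 334753 / 39690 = 8.43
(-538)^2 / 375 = 289444 / 375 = 771.85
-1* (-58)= 58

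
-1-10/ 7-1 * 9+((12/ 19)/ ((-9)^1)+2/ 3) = -4322/ 399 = -10.83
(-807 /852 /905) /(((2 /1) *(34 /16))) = -269 /1092335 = -0.00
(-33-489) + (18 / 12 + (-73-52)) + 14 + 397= -469 / 2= -234.50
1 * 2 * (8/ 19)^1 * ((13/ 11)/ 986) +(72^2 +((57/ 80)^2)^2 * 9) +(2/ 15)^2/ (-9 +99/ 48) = 21866424435819206467/ 4216175124480000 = 5186.32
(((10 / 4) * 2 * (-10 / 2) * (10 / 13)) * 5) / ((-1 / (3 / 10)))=28.85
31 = 31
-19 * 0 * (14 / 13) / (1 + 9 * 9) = 0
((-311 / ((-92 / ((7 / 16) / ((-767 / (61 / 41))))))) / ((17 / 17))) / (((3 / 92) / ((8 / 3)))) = -132797 / 566046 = -0.23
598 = 598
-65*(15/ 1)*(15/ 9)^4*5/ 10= -203125/ 54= -3761.57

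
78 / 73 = 1.07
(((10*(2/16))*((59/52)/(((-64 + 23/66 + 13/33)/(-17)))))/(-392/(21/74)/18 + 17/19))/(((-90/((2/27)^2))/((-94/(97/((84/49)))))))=-19704938/38715372279675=-0.00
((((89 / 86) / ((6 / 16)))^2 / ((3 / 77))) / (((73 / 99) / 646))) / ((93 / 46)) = 84705.14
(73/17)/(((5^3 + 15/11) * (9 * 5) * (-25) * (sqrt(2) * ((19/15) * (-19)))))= 803 * sqrt(2)/1279564500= 0.00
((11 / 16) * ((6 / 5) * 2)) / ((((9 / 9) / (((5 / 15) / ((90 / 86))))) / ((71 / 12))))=33583 / 10800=3.11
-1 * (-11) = 11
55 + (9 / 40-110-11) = -2631 / 40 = -65.78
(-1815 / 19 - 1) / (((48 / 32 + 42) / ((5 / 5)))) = -3668 / 1653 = -2.22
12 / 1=12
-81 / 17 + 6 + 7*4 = 497 / 17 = 29.24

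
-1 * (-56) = 56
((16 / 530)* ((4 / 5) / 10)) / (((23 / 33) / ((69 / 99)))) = 16 / 6625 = 0.00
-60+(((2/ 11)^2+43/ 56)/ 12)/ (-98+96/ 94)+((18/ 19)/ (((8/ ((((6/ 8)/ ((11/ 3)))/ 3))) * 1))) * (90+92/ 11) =-138973048149/ 2347260608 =-59.21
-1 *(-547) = 547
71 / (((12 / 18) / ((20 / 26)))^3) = 239625 / 2197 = 109.07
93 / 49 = 1.90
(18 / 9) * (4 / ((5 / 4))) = 32 / 5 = 6.40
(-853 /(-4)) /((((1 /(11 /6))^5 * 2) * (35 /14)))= 137376503 /155520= 883.34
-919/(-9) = 919/9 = 102.11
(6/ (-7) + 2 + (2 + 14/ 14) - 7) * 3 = -60/ 7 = -8.57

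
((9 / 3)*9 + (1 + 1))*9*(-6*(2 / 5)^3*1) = -12528 / 125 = -100.22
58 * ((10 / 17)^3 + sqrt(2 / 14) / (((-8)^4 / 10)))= 145 * sqrt(7) / 7168 + 58000 / 4913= 11.86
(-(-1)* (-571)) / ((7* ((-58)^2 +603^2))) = -571 / 2568811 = -0.00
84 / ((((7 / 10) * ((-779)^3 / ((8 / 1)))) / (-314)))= 301440 / 472729139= 0.00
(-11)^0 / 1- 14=-13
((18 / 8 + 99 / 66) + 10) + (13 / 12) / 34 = 5623 / 408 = 13.78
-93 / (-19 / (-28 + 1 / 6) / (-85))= 11580.13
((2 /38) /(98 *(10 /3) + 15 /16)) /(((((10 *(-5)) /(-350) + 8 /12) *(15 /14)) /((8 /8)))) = 4704 /25395875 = 0.00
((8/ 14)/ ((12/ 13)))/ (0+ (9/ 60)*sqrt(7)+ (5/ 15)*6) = 10400/ 32277 -260*sqrt(7)/ 10759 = 0.26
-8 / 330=-4 / 165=-0.02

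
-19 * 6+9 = -105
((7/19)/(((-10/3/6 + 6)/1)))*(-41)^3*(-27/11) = 16747803/1463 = 11447.58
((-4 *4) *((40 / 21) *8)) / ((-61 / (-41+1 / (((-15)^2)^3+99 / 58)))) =-138684980485120 / 846300783069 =-163.87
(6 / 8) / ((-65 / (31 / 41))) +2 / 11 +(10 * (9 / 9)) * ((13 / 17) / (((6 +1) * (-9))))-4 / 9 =-16440491 / 41861820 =-0.39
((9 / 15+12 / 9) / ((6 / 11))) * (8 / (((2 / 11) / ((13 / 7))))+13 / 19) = 1165307 / 3990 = 292.06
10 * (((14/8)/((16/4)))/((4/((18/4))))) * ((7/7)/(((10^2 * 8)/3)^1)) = 189/10240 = 0.02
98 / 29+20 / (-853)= 3.36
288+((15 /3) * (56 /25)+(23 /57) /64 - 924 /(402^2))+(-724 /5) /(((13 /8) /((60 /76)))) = 81199251397 /354810560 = 228.85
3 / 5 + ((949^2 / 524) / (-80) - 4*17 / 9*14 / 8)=-12867521 / 377280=-34.11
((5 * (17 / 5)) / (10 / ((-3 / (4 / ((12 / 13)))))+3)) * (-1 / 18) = 17 / 206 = 0.08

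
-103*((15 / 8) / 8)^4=-5214375 / 16777216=-0.31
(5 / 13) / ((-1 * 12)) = -5 / 156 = -0.03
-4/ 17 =-0.24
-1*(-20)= 20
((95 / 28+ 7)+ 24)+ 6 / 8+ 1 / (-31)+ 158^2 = 5424807 / 217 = 24999.11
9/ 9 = 1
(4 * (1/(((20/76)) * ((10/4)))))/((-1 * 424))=-19/1325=-0.01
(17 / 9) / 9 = 17 / 81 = 0.21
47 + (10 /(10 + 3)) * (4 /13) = 7983 /169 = 47.24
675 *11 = 7425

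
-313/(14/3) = -939/14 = -67.07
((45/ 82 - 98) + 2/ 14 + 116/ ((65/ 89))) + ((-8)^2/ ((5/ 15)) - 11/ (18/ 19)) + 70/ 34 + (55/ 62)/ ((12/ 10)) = 86608189951/ 353922660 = 244.71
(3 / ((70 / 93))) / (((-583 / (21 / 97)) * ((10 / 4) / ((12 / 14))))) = -5022 / 9896425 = -0.00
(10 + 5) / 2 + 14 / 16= 67 / 8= 8.38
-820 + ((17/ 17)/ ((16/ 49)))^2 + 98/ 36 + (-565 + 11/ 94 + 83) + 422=-93970361/ 108288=-867.78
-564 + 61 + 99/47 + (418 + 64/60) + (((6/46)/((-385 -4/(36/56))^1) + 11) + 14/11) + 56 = -8512575464/628023165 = -13.55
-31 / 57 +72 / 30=1.86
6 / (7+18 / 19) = 114 / 151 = 0.75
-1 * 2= -2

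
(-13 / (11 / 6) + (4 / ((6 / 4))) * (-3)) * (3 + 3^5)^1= -40836 / 11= -3712.36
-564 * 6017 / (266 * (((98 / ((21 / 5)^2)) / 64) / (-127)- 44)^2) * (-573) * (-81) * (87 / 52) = -2291503048676438294016 / 4478228571640369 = -511698.55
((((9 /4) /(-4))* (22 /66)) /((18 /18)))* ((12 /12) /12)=-1 /64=-0.02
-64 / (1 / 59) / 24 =-472 / 3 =-157.33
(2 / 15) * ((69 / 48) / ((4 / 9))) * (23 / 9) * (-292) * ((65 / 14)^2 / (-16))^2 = -137867517125 / 236027904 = -584.12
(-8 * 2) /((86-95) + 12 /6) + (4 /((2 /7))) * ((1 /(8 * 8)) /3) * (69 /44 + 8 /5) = 372073 /147840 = 2.52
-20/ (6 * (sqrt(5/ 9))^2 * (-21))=2/ 7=0.29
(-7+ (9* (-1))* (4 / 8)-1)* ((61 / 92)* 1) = -1525 / 184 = -8.29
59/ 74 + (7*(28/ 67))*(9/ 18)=11205/ 4958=2.26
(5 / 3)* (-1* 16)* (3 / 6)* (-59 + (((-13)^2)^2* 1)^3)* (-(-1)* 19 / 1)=-17706544693040720 / 3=-5902181564346906.67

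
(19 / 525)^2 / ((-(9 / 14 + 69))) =-722 / 38390625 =-0.00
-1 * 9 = -9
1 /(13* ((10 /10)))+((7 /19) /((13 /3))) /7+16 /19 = 230 /247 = 0.93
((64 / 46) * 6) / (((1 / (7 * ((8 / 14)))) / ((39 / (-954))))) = -1664 / 1219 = -1.37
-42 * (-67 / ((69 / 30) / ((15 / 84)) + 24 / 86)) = 213.84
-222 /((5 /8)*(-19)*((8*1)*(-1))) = -222 /95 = -2.34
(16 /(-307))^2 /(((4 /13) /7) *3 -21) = -23296 /178978851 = -0.00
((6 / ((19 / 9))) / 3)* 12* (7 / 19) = 1512 / 361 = 4.19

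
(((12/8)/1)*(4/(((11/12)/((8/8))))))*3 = 216/11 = 19.64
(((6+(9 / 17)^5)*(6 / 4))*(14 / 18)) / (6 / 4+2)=2859397 / 1419857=2.01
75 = 75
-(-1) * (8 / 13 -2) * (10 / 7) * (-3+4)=-180 / 91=-1.98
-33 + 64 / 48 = -95 / 3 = -31.67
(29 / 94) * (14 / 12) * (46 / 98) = 667 / 3948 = 0.17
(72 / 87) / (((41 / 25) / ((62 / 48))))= 775 / 1189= 0.65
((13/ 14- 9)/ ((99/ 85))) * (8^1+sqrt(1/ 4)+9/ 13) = -2295595/ 36036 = -63.70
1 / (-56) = -1 / 56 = -0.02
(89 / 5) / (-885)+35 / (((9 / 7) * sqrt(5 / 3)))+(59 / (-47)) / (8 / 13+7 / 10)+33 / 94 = -14779937 / 23709150+49 * sqrt(15) / 9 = 20.46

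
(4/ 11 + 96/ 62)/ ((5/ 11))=652/ 155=4.21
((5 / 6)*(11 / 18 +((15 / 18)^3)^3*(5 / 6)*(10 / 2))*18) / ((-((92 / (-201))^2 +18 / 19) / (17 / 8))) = -621879926635595 / 15909931892736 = -39.09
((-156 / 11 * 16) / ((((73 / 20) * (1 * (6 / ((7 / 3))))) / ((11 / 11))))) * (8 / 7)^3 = -4259840 / 118041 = -36.09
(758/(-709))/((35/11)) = -8338/24815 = -0.34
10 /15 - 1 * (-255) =767 /3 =255.67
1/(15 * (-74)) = -1/1110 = -0.00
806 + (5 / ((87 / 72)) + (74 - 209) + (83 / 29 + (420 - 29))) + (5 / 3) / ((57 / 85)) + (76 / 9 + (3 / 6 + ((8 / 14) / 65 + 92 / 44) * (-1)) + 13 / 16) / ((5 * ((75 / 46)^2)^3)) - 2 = 814602488752123077406 / 761619012451171875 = 1069.57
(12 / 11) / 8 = 0.14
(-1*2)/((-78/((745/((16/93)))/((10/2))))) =4619/208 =22.21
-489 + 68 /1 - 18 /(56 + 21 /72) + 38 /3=-1656271 /4053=-408.65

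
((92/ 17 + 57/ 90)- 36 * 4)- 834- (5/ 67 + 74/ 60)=-5542732/ 5695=-973.26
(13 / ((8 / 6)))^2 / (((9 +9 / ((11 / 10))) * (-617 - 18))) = -1859 / 213360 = -0.01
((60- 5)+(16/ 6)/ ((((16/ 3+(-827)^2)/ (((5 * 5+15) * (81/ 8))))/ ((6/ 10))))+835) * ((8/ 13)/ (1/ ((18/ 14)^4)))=95848683955632/ 64042927039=1496.63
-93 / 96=-31 / 32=-0.97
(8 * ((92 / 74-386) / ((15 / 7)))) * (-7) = 5580512 / 555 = 10054.98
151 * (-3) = -453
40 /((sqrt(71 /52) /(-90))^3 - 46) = -137493735275520000000 /158117795566847642089 + 215317440000 * sqrt(923) /158117795566847642089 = -0.87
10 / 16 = 5 / 8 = 0.62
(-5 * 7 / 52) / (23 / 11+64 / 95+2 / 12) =-109725 / 477854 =-0.23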